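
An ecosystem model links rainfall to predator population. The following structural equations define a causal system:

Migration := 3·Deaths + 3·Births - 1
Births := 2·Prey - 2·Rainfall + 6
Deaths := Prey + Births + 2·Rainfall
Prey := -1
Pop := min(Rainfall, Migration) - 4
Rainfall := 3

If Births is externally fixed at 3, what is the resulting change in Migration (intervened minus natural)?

do(Births=3) replaces the equation Births := 2·Prey - 2·Rainfall + 6 with the constant Births = 3.
Deaths = Prey + Births + 2·Rainfall  [with Prey=-1, Births=3, Rainfall=3]  = 8
Migration = 3·Deaths + 3·Births - 1  [with Deaths=8, Births=3]  = 32
Without intervention: Births = 2·Prey - 2·Rainfall + 6  [with Prey=-1, Rainfall=3]  = -2; Deaths = Prey + Births + 2·Rainfall  [with Prey=-1, Births=-2, Rainfall=3]  = 3; Migration = 3·Deaths + 3·Births - 1  [with Deaths=3, Births=-2]  = 2.
Change = 32 − 2 = 30.

30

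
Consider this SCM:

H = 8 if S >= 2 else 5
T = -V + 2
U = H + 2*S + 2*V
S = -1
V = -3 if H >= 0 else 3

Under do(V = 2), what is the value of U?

The intervention breaks the incoming arrows to V: V = -3 if H >= 0 else 3 no longer applies, and V = 2.
H = 8 if S >= 2 else 5  [with S=-1]  = 5
U = H + 2*S + 2*V  [with H=5, S=-1, V=2]  = 7

7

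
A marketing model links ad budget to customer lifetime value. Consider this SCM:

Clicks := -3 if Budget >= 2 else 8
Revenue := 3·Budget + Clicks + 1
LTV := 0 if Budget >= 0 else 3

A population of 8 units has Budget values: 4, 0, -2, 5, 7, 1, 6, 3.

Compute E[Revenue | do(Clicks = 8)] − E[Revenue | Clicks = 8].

Under do(Clicks=8), Clicks's equation is replaced by Clicks=8 for every unit. Per-unit Revenue: 21, 9, 3, 24, 30, 12, 27, 18. Mean = 18.
E[Revenue|Clicks=8] averages over only the 3 units with Clicks=8 (Budget = 0, -2, 1): Revenue = 9, 3, 12, mean 8.
Difference = 18 − 8 = 10.

10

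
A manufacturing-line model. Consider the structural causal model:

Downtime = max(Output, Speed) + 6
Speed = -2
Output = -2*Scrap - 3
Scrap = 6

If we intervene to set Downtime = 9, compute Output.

Under do(Downtime=9), the mechanism Downtime = max(Output, Speed) + 6 is discarded; Downtime is fixed at 9.
Since Output is not a descendant of the intervened variable, it is unaffected.
Output = -2*Scrap - 3  [with Scrap=6]  = -15

-15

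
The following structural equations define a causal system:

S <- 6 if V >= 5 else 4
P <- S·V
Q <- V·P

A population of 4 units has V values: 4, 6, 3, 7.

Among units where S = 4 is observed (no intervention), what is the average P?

Conditioning on S=4 selects the 2 unit(s) with V ∈ {4, 3}. Their P values: 16, 12. Mean = 14.

14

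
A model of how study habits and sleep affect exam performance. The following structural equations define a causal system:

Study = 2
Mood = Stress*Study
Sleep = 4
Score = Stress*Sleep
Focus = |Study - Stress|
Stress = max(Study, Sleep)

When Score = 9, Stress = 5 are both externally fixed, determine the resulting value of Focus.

Under do(Score = 9, Stress = 5), each intervened variable's structural equation is replaced by its fixed value.
Focus = |Study - Stress|  [with Study=2, Stress=5]  = 3

3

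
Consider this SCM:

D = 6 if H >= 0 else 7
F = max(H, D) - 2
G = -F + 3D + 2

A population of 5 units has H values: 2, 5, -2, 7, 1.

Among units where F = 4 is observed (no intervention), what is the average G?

Observing F=4 restricts to units where F's equation naturally yields 4: H ∈ {2, 5, 1}. In that subpopulation G = 16, 16, 16, mean 16.

16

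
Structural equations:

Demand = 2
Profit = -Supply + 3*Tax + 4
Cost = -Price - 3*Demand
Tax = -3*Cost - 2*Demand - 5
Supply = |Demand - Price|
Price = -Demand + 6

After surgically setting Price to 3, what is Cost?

Under do(Price=3), the mechanism Price = -Demand + 6 is discarded; Price is fixed at 3.
Cost = -Price - 3*Demand  [with Price=3, Demand=2]  = -9

-9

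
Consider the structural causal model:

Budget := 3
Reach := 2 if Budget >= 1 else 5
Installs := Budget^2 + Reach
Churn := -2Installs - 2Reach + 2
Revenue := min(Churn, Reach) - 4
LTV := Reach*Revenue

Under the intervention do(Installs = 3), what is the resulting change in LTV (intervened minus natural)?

32

The intervention breaks the incoming arrows to Installs: Installs := Budget^2 + Reach no longer applies, and Installs = 3.
Reach = 2 if Budget >= 1 else 5  [with Budget=3]  = 2
Churn = -2Installs - 2Reach + 2  [with Installs=3, Reach=2]  = -8
Revenue = min(Churn, Reach) - 4  [with Churn=-8, Reach=2]  = -12
LTV = Reach*Revenue  [with Reach=2, Revenue=-12]  = -24
Without intervention: Reach = 2 if Budget >= 1 else 5  [with Budget=3]  = 2; Installs = Budget^2 + Reach  [with Budget=3, Reach=2]  = 11; Churn = -2Installs - 2Reach + 2  [with Installs=11, Reach=2]  = -24; Revenue = min(Churn, Reach) - 4  [with Churn=-24, Reach=2]  = -28; LTV = Reach*Revenue  [with Reach=2, Revenue=-28]  = -56.
Change = -24 − (-56) = 32.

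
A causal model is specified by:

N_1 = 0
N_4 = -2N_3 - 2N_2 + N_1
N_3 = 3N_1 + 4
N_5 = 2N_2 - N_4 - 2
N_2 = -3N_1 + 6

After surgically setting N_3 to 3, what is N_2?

6

Under do(N_3=3), the mechanism N_3 = 3N_1 + 4 is discarded; N_3 is fixed at 3.
Since N_2 is not a descendant of the intervened variable, it is unaffected.
N_2 = -3N_1 + 6  [with N_1=0]  = 6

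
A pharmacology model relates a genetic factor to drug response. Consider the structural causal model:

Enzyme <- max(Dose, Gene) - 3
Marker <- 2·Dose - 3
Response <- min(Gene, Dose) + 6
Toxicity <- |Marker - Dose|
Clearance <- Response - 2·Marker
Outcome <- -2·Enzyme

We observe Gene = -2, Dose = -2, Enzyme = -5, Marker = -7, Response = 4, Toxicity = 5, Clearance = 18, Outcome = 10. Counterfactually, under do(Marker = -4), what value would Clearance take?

The intervention breaks the incoming arrows to Marker: Marker <- 2·Dose - 3 no longer applies, and Marker = -4.
Response = min(Gene, Dose) + 6  [with Gene=-2, Dose=-2]  = 4
Clearance = Response - 2·Marker  [with Response=4, Marker=-4]  = 12

12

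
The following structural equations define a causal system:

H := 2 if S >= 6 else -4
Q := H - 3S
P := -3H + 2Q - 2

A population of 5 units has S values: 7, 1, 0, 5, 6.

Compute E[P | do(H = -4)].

Under do(H=-4), H's equation is replaced by H=-4 for every unit. Per-unit P: -40, -4, 2, -28, -34. Mean = -20.8.

-20.8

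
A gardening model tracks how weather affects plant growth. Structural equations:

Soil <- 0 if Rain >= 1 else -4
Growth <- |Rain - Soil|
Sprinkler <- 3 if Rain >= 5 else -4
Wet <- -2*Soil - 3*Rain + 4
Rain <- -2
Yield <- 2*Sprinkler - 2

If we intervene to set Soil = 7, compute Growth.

9

do(Soil=7) replaces the equation Soil <- 0 if Rain >= 1 else -4 with the constant Soil = 7.
Growth = |Rain - Soil|  [with Rain=-2, Soil=7]  = 9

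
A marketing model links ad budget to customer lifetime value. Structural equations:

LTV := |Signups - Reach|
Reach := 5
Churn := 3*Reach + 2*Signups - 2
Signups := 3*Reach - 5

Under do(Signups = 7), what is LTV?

2

Under do(Signups=7), the mechanism Signups := 3*Reach - 5 is discarded; Signups is fixed at 7.
LTV = |Signups - Reach|  [with Signups=7, Reach=5]  = 2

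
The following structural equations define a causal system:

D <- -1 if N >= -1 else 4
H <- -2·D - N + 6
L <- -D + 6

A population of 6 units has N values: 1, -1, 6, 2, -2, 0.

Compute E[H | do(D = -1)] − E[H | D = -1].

0.6

Every unit gets D=-1 under the intervention. H values become 7, 9, 2, 6, 10, 8; E[H|do(D=-1)] = 7.
E[H|D=-1] averages over only the 5 units with D=-1 (N = 1, -1, 6, 2, 0): H = 7, 9, 2, 6, 8, mean 6.4.
Difference = 7 − 6.4 = 0.6.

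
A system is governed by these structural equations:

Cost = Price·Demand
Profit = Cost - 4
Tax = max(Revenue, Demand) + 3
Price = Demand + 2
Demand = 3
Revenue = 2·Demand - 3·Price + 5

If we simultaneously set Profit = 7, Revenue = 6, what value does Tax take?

Setting Profit = 7, Revenue = 6 by intervention discards those variables' equations.
Tax = max(Revenue, Demand) + 3  [with Revenue=6, Demand=3]  = 9

9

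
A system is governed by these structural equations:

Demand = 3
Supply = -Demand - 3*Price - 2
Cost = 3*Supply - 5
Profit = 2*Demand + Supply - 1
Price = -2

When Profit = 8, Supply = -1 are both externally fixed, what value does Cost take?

Under do(Profit = 8, Supply = -1), each intervened variable's structural equation is replaced by its fixed value.
Cost = 3*Supply - 5  [with Supply=-1]  = -8

-8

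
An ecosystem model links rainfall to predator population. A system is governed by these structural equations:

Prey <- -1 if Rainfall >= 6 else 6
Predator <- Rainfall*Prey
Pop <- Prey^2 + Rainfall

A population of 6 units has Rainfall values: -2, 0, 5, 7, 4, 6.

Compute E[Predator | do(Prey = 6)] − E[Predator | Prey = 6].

do(Prey=6) breaks Prey's dependence on Rainfall. With Prey=6 fixed, Predator across the units is -12, 0, 30, 42, 24, 36, mean 20.
Observing Prey=6 restricts to units where Prey's equation naturally yields 6: Rainfall ∈ {-2, 0, 5, 4}. In that subpopulation Predator = -12, 0, 30, 24, mean 10.5.
Difference = 20 − 10.5 = 9.5.

9.5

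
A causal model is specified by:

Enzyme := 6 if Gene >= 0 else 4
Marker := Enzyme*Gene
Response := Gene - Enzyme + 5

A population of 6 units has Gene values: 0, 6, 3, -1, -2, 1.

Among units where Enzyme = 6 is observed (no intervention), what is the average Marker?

Conditioning on Enzyme=6 selects the 4 unit(s) with Gene ∈ {0, 6, 3, 1}. Their Marker values: 0, 36, 18, 6. Mean = 15.

15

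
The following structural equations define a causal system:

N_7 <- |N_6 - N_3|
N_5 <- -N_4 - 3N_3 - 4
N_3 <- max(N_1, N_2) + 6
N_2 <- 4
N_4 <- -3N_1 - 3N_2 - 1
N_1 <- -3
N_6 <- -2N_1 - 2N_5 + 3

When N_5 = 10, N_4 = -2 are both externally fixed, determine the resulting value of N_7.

21

Setting N_5 = 10, N_4 = -2 by intervention discards those variables' equations.
N_3 = max(N_1, N_2) + 6  [with N_1=-3, N_2=4]  = 10
N_6 = -2N_1 - 2N_5 + 3  [with N_1=-3, N_5=10]  = -11
N_7 = |N_6 - N_3|  [with N_6=-11, N_3=10]  = 21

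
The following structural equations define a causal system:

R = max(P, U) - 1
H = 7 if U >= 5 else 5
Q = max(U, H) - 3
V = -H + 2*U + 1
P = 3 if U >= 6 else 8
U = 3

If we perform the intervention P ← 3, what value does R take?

Under do(P=3), the mechanism P = 3 if U >= 6 else 8 is discarded; P is fixed at 3.
R = max(P, U) - 1  [with P=3, U=3]  = 2

2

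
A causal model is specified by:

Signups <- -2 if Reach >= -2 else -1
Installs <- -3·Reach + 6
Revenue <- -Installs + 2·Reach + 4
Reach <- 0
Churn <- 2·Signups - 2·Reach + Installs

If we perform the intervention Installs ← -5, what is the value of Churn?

Under do(Installs=-5), the mechanism Installs <- -3·Reach + 6 is discarded; Installs is fixed at -5.
Signups = -2 if Reach >= -2 else -1  [with Reach=0]  = -2
Churn = 2·Signups - 2·Reach + Installs  [with Signups=-2, Reach=0, Installs=-5]  = -9

-9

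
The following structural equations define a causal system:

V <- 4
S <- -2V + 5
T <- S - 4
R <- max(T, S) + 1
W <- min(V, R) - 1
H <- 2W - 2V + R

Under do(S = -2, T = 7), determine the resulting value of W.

Under do(S = -2, T = 7), each intervened variable's structural equation is replaced by its fixed value.
R = max(T, S) + 1  [with T=7, S=-2]  = 8
W = min(V, R) - 1  [with V=4, R=8]  = 3

3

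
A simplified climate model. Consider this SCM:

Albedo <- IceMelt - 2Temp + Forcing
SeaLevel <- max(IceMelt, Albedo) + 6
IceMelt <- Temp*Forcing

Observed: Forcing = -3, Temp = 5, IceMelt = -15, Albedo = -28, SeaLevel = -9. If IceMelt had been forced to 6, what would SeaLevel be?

12

do(IceMelt=6) replaces the equation IceMelt <- Temp*Forcing with the constant IceMelt = 6.
Albedo = IceMelt - 2Temp + Forcing  [with IceMelt=6, Temp=5, Forcing=-3]  = -7
SeaLevel = max(IceMelt, Albedo) + 6  [with IceMelt=6, Albedo=-7]  = 12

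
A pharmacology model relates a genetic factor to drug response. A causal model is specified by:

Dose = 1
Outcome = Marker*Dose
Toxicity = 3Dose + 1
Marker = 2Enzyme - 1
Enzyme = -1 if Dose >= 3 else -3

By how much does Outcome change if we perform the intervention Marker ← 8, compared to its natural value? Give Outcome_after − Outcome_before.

15

do(Marker=8) replaces the equation Marker = 2Enzyme - 1 with the constant Marker = 8.
Outcome = Marker*Dose  [with Marker=8, Dose=1]  = 8
Without intervention: Enzyme = -1 if Dose >= 3 else -3  [with Dose=1]  = -3; Marker = 2Enzyme - 1  [with Enzyme=-3]  = -7; Outcome = Marker*Dose  [with Marker=-7, Dose=1]  = -7.
Change = 8 − (-7) = 15.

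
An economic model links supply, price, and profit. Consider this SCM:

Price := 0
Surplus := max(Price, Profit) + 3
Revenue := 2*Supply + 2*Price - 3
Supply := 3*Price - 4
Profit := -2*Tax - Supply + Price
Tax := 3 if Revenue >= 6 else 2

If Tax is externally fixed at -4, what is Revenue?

-11

Under do(Tax=-4), the mechanism Tax := 3 if Revenue >= 6 else 2 is discarded; Tax is fixed at -4.
Since Revenue is not a descendant of the intervened variable, it is unaffected.
Supply = 3*Price - 4  [with Price=0]  = -4
Revenue = 2*Supply + 2*Price - 3  [with Supply=-4, Price=0]  = -11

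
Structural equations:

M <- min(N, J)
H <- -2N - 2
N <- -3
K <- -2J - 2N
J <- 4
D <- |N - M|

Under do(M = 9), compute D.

The intervention breaks the incoming arrows to M: M <- min(N, J) no longer applies, and M = 9.
D = |N - M|  [with N=-3, M=9]  = 12

12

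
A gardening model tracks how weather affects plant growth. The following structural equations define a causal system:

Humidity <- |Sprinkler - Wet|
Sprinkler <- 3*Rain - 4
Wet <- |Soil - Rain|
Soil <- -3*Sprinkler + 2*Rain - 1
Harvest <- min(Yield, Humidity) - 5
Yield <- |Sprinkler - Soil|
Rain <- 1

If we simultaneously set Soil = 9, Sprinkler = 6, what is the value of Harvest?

The joint intervention fixes Soil = 9, Sprinkler = 6, removing each variable's own equation.
Wet = |Soil - Rain|  [with Soil=9, Rain=1]  = 8
Humidity = |Sprinkler - Wet|  [with Sprinkler=6, Wet=8]  = 2
Yield = |Sprinkler - Soil|  [with Sprinkler=6, Soil=9]  = 3
Harvest = min(Yield, Humidity) - 5  [with Yield=3, Humidity=2]  = -3

-3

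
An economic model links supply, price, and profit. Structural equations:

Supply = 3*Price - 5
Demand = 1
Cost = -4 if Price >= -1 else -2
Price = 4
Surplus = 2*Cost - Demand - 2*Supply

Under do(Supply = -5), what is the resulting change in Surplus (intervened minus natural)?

do(Supply=-5) replaces the equation Supply = 3*Price - 5 with the constant Supply = -5.
Cost = -4 if Price >= -1 else -2  [with Price=4]  = -4
Surplus = 2*Cost - Demand - 2*Supply  [with Cost=-4, Demand=1, Supply=-5]  = 1
Without intervention: Supply = 3*Price - 5  [with Price=4]  = 7; Cost = -4 if Price >= -1 else -2  [with Price=4]  = -4; Surplus = 2*Cost - Demand - 2*Supply  [with Cost=-4, Demand=1, Supply=7]  = -23.
Change = 1 − (-23) = 24.

24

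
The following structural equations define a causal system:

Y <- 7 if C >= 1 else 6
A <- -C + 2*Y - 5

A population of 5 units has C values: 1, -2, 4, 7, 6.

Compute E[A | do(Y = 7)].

Under do(Y=7), Y's equation is replaced by Y=7 for every unit. Per-unit A: 8, 11, 5, 2, 3. Mean = 5.8.

5.8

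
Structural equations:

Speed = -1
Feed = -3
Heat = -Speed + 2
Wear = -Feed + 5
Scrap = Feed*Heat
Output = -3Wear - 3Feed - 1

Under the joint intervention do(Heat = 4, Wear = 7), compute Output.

Setting Heat = 4, Wear = 7 by intervention discards those variables' equations.
Output = -3Wear - 3Feed - 1  [with Wear=7, Feed=-3]  = -13

-13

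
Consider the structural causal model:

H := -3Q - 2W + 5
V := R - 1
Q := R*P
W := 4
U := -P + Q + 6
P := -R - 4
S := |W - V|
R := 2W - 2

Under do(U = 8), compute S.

do(U=8) replaces the equation U := -P + Q + 6 with the constant U = 8.
S is not downstream of the intervention, so its value is determined by the original equations.
R = 2W - 2  [with W=4]  = 6
V = R - 1  [with R=6]  = 5
S = |W - V|  [with W=4, V=5]  = 1

1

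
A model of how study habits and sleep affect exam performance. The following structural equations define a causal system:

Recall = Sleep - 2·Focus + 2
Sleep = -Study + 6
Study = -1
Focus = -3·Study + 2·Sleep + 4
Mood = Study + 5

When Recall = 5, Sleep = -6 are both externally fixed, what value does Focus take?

Setting Recall = 5, Sleep = -6 by intervention discards those variables' equations.
Focus = -3·Study + 2·Sleep + 4  [with Study=-1, Sleep=-6]  = -5

-5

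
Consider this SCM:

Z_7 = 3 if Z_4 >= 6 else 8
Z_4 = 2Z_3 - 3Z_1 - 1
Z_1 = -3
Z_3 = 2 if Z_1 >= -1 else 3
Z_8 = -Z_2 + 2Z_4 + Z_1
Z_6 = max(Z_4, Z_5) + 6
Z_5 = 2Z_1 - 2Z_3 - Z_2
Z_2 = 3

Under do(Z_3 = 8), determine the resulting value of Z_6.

30

The intervention breaks the incoming arrows to Z_3: Z_3 = 2 if Z_1 >= -1 else 3 no longer applies, and Z_3 = 8.
Z_4 = 2Z_3 - 3Z_1 - 1  [with Z_3=8, Z_1=-3]  = 24
Z_5 = 2Z_1 - 2Z_3 - Z_2  [with Z_1=-3, Z_3=8, Z_2=3]  = -25
Z_6 = max(Z_4, Z_5) + 6  [with Z_4=24, Z_5=-25]  = 30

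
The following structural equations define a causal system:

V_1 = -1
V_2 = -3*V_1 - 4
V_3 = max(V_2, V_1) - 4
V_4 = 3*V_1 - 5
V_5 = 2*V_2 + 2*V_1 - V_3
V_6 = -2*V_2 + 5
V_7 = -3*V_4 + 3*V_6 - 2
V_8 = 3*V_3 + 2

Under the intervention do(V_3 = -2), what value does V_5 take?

-2

do(V_3=-2) replaces the equation V_3 = max(V_2, V_1) - 4 with the constant V_3 = -2.
V_2 = -3*V_1 - 4  [with V_1=-1]  = -1
V_5 = 2*V_2 + 2*V_1 - V_3  [with V_2=-1, V_1=-1, V_3=-2]  = -2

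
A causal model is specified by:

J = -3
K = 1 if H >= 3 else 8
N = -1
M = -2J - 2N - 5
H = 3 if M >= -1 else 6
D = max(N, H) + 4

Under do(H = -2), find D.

Intervening sets H = -2 and removes its equation (H = 3 if M >= -1 else 6).
D = max(N, H) + 4  [with N=-1, H=-2]  = 3

3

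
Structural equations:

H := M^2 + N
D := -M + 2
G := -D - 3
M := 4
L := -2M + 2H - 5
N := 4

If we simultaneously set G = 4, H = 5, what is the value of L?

Under do(G = 4, H = 5), each intervened variable's structural equation is replaced by its fixed value.
L = -2M + 2H - 5  [with M=4, H=5]  = -3

-3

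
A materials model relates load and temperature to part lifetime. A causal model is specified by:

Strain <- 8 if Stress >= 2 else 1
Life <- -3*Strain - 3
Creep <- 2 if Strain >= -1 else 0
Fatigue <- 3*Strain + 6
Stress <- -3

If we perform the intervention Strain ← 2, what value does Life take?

do(Strain=2) replaces the equation Strain <- 8 if Stress >= 2 else 1 with the constant Strain = 2.
Life = -3*Strain - 3  [with Strain=2]  = -9

-9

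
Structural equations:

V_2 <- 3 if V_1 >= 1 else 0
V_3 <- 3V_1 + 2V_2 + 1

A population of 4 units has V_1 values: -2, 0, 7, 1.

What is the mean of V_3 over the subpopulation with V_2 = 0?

E[V_3|V_2=0] averages over only the 2 units with V_2=0 (V_1 = -2, 0): V_3 = -5, 1, mean -2.

-2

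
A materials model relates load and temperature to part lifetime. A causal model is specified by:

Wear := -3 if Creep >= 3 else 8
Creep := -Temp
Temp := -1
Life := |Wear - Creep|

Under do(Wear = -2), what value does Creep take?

1

Under do(Wear=-2), the mechanism Wear := -3 if Creep >= 3 else 8 is discarded; Wear is fixed at -2.
Since Creep is not a descendant of the intervened variable, it is unaffected.
Creep = -Temp  [with Temp=-1]  = 1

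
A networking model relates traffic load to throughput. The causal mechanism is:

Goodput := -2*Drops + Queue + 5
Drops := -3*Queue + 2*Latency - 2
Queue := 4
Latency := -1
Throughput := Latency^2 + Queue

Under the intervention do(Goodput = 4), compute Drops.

-16

do(Goodput=4) replaces the equation Goodput := -2*Drops + Queue + 5 with the constant Goodput = 4.
Drops is not downstream of the intervention, so its value is determined by the original equations.
Drops = -3*Queue + 2*Latency - 2  [with Queue=4, Latency=-1]  = -16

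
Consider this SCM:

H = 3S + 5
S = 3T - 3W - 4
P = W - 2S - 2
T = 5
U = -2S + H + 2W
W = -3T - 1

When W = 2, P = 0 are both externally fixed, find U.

Setting W = 2, P = 0 by intervention discards those variables' equations.
S = 3T - 3W - 4  [with T=5, W=2]  = 5
H = 3S + 5  [with S=5]  = 20
U = -2S + H + 2W  [with S=5, H=20, W=2]  = 14

14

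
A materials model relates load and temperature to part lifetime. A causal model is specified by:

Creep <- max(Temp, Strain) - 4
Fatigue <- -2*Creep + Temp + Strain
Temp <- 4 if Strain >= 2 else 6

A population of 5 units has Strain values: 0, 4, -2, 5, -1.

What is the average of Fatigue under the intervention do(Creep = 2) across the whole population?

The intervention sets Creep=2 in all 5 units regardless of Strain. Recomputing Fatigue per unit gives 2, 4, 0, 5, 1; average 2.4.

2.4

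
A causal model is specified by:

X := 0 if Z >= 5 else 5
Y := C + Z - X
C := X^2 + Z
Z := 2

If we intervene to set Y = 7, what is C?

Under do(Y=7), the mechanism Y := C + Z - X is discarded; Y is fixed at 7.
Since C is not a descendant of the intervened variable, it is unaffected.
X = 0 if Z >= 5 else 5  [with Z=2]  = 5
C = X^2 + Z  [with X=5, Z=2]  = 27

27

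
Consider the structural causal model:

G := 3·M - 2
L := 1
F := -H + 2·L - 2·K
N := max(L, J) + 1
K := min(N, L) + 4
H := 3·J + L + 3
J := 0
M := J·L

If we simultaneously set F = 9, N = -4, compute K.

Setting F = 9, N = -4 by intervention discards those variables' equations.
K = min(N, L) + 4  [with N=-4, L=1]  = 0

0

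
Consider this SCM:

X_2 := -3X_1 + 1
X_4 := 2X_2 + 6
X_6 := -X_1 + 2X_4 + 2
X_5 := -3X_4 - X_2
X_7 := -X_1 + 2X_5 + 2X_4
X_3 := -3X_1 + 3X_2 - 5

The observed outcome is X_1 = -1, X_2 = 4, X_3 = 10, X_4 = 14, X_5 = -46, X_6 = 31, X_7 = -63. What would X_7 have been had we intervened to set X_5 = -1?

Under do(X_5=-1), the mechanism X_5 := -3X_4 - X_2 is discarded; X_5 is fixed at -1.
X_2 = -3X_1 + 1  [with X_1=-1]  = 4
X_4 = 2X_2 + 6  [with X_2=4]  = 14
X_7 = -X_1 + 2X_5 + 2X_4  [with X_1=-1, X_5=-1, X_4=14]  = 27

27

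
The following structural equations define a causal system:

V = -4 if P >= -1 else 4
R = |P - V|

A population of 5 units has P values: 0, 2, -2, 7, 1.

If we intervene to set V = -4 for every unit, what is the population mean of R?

5.6

Under do(V=-4), V's equation is replaced by V=-4 for every unit. Per-unit R: 4, 6, 2, 11, 5. Mean = 5.6.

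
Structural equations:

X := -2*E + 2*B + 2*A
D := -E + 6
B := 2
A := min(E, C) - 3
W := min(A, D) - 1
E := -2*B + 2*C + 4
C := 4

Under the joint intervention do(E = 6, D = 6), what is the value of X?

-6

The joint intervention fixes E = 6, D = 6, removing each variable's own equation.
A = min(E, C) - 3  [with E=6, C=4]  = 1
X = -2*E + 2*B + 2*A  [with E=6, B=2, A=1]  = -6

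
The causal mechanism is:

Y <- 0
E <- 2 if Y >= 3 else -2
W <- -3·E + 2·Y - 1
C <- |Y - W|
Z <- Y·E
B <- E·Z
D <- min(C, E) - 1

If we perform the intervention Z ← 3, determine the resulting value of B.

The intervention breaks the incoming arrows to Z: Z <- Y·E no longer applies, and Z = 3.
E = 2 if Y >= 3 else -2  [with Y=0]  = -2
B = E·Z  [with E=-2, Z=3]  = -6

-6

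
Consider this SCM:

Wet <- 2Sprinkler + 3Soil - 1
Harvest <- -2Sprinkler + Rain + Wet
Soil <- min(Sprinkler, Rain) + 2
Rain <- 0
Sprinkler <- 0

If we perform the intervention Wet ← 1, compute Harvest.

1

Intervening sets Wet = 1 and removes its equation (Wet <- 2Sprinkler + 3Soil - 1).
Harvest = -2Sprinkler + Rain + Wet  [with Sprinkler=0, Rain=0, Wet=1]  = 1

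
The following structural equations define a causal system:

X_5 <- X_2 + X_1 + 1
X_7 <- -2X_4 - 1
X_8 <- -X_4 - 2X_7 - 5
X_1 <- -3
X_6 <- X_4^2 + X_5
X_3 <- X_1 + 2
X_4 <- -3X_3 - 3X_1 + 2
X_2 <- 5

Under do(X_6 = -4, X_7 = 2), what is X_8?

-23

The joint intervention fixes X_6 = -4, X_7 = 2, removing each variable's own equation.
X_3 = X_1 + 2  [with X_1=-3]  = -1
X_4 = -3X_3 - 3X_1 + 2  [with X_3=-1, X_1=-3]  = 14
X_8 = -X_4 - 2X_7 - 5  [with X_4=14, X_7=2]  = -23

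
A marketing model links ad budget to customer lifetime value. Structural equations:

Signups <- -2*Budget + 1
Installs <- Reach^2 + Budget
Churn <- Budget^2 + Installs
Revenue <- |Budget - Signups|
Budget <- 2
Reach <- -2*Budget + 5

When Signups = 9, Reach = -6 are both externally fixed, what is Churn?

42

The joint intervention fixes Signups = 9, Reach = -6, removing each variable's own equation.
Installs = Reach^2 + Budget  [with Reach=-6, Budget=2]  = 38
Churn = Budget^2 + Installs  [with Budget=2, Installs=38]  = 42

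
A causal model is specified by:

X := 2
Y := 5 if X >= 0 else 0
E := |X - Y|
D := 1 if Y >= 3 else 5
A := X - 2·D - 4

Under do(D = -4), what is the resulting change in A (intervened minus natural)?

Intervening sets D = -4 and removes its equation (D := 1 if Y >= 3 else 5).
A = X - 2·D - 4  [with X=2, D=-4]  = 6
Without intervention: Y = 5 if X >= 0 else 0  [with X=2]  = 5; D = 1 if Y >= 3 else 5  [with Y=5]  = 1; A = X - 2·D - 4  [with X=2, D=1]  = -4.
Change = 6 − (-4) = 10.

10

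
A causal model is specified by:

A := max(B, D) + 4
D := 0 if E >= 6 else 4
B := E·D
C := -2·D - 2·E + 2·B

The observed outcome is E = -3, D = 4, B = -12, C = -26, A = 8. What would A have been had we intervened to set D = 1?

do(D=1) replaces the equation D := 0 if E >= 6 else 4 with the constant D = 1.
B = E·D  [with E=-3, D=1]  = -3
A = max(B, D) + 4  [with B=-3, D=1]  = 5

5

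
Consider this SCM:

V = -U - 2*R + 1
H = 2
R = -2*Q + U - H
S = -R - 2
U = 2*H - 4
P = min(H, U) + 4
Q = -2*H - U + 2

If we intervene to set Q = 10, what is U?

0

Under do(Q=10), the mechanism Q = -2*H - U + 2 is discarded; Q is fixed at 10.
Since U is not a descendant of the intervened variable, it is unaffected.
U = 2*H - 4  [with H=2]  = 0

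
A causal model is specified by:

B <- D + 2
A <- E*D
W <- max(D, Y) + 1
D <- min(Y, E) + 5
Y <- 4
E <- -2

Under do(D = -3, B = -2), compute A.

The joint intervention fixes D = -3, B = -2, removing each variable's own equation.
A = E*D  [with E=-2, D=-3]  = 6

6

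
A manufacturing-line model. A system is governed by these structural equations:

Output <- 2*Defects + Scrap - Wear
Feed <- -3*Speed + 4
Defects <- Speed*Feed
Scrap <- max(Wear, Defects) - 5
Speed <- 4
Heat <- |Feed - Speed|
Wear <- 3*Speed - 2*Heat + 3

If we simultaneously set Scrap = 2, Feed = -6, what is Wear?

Under do(Scrap = 2, Feed = -6), each intervened variable's structural equation is replaced by its fixed value.
Heat = |Feed - Speed|  [with Feed=-6, Speed=4]  = 10
Wear = 3*Speed - 2*Heat + 3  [with Speed=4, Heat=10]  = -5

-5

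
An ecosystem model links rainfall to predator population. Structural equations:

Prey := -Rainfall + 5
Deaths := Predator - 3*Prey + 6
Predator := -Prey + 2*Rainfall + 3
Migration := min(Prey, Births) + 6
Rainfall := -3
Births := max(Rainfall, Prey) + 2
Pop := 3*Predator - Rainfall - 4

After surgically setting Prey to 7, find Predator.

-10

The intervention breaks the incoming arrows to Prey: Prey := -Rainfall + 5 no longer applies, and Prey = 7.
Predator = -Prey + 2*Rainfall + 3  [with Prey=7, Rainfall=-3]  = -10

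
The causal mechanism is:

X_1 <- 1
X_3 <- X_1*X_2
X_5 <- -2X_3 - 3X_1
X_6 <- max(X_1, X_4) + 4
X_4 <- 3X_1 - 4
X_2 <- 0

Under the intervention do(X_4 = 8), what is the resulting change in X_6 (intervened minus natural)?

7

Under do(X_4=8), the mechanism X_4 <- 3X_1 - 4 is discarded; X_4 is fixed at 8.
X_6 = max(X_1, X_4) + 4  [with X_1=1, X_4=8]  = 12
Without intervention: X_4 = 3X_1 - 4  [with X_1=1]  = -1; X_6 = max(X_1, X_4) + 4  [with X_1=1, X_4=-1]  = 5.
Change = 12 − 5 = 7.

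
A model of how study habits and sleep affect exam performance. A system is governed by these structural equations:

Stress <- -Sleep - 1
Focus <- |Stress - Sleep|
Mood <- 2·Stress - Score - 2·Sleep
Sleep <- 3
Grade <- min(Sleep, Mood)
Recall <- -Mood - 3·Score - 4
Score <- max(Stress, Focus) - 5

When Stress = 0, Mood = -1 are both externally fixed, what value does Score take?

-2

The joint intervention fixes Stress = 0, Mood = -1, removing each variable's own equation.
Focus = |Stress - Sleep|  [with Stress=0, Sleep=3]  = 3
Score = max(Stress, Focus) - 5  [with Stress=0, Focus=3]  = -2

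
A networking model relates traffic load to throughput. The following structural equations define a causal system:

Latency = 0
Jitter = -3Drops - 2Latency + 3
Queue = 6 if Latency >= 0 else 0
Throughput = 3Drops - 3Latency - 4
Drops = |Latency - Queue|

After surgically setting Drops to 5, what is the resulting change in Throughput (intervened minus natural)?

do(Drops=5) replaces the equation Drops = |Latency - Queue| with the constant Drops = 5.
Throughput = 3Drops - 3Latency - 4  [with Drops=5, Latency=0]  = 11
Without intervention: Queue = 6 if Latency >= 0 else 0  [with Latency=0]  = 6; Drops = |Latency - Queue|  [with Latency=0, Queue=6]  = 6; Throughput = 3Drops - 3Latency - 4  [with Drops=6, Latency=0]  = 14.
Change = 11 − 14 = -3.

-3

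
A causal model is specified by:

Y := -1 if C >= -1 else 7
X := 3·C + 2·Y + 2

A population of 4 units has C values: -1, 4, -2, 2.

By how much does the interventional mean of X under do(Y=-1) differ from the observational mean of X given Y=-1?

Under do(Y=-1), Y's equation is replaced by Y=-1 for every unit. Per-unit X: -3, 12, -6, 6. Mean = 2.25.
E[X|Y=-1] averages over only the 3 units with Y=-1 (C = -1, 4, 2): X = -3, 12, 6, mean 5.
Difference = 2.25 − 5 = -2.75.

-2.75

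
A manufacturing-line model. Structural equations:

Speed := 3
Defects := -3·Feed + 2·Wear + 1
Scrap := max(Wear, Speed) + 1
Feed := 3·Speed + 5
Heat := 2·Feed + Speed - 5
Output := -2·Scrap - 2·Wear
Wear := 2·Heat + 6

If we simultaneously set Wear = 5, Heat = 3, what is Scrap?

The joint intervention fixes Wear = 5, Heat = 3, removing each variable's own equation.
Scrap = max(Wear, Speed) + 1  [with Wear=5, Speed=3]  = 6

6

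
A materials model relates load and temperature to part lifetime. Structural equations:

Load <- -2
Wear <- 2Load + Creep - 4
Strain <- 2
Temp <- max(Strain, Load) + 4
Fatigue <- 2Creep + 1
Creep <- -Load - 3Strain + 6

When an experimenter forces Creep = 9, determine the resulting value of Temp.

6

Under do(Creep=9), the mechanism Creep <- -Load - 3Strain + 6 is discarded; Creep is fixed at 9.
Since Temp is not a descendant of the intervened variable, it is unaffected.
Temp = max(Strain, Load) + 4  [with Strain=2, Load=-2]  = 6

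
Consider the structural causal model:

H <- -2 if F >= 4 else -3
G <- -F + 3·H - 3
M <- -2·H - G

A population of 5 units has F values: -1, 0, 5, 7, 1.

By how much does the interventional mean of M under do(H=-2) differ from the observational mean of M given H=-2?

Every unit gets H=-2 under the intervention. M values become 12, 13, 18, 20, 14; E[M|do(H=-2)] = 15.4.
Conditioning on H=-2 selects the 2 unit(s) with F ∈ {5, 7}. Their M values: 18, 20. Mean = 19.
Difference = 15.4 − 19 = -3.6.

-3.6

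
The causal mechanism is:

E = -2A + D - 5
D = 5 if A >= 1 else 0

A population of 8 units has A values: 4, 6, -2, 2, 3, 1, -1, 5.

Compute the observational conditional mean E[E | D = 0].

-2

Observing D=0 restricts to units where D's equation naturally yields 0: A ∈ {-2, -1}. In that subpopulation E = -1, -3, mean -2.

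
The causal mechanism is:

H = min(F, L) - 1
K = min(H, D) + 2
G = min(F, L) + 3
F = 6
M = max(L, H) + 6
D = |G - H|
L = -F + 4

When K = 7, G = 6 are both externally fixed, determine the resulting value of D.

9

Setting K = 7, G = 6 by intervention discards those variables' equations.
L = -F + 4  [with F=6]  = -2
H = min(F, L) - 1  [with F=6, L=-2]  = -3
D = |G - H|  [with G=6, H=-3]  = 9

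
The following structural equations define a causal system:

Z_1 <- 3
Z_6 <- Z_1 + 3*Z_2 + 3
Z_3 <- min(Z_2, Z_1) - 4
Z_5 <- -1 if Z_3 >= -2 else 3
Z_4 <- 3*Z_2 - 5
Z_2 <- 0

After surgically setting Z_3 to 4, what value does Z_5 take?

do(Z_3=4) replaces the equation Z_3 <- min(Z_2, Z_1) - 4 with the constant Z_3 = 4.
Z_5 = -1 if Z_3 >= -2 else 3  [with Z_3=4]  = -1

-1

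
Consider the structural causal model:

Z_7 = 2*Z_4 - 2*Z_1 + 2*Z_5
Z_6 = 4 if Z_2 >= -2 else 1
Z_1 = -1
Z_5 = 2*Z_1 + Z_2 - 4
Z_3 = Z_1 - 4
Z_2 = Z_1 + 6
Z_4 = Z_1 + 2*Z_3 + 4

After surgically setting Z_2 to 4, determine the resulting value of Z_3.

-5

The intervention breaks the incoming arrows to Z_2: Z_2 = Z_1 + 6 no longer applies, and Z_2 = 4.
Since Z_3 is not a descendant of the intervened variable, it is unaffected.
Z_3 = Z_1 - 4  [with Z_1=-1]  = -5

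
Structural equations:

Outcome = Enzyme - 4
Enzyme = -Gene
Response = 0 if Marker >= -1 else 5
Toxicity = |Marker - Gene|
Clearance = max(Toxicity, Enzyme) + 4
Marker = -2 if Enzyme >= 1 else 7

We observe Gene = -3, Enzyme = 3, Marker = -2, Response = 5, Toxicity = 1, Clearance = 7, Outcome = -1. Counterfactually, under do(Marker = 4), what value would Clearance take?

11

The intervention breaks the incoming arrows to Marker: Marker = -2 if Enzyme >= 1 else 7 no longer applies, and Marker = 4.
Enzyme = -Gene  [with Gene=-3]  = 3
Toxicity = |Marker - Gene|  [with Marker=4, Gene=-3]  = 7
Clearance = max(Toxicity, Enzyme) + 4  [with Toxicity=7, Enzyme=3]  = 11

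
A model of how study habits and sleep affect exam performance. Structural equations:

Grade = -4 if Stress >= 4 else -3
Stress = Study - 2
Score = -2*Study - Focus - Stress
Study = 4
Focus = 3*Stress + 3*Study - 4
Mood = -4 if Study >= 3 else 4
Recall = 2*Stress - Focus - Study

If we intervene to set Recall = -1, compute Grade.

-3

Intervening sets Recall = -1 and removes its equation (Recall = 2*Stress - Focus - Study).
No directed path runs from Recall to Grade, so Grade keeps its natural value.
Stress = Study - 2  [with Study=4]  = 2
Grade = -4 if Stress >= 4 else -3  [with Stress=2]  = -3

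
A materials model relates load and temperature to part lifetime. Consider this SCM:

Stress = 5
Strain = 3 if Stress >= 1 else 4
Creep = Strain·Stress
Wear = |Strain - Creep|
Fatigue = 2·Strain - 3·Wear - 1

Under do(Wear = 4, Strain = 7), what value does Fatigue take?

The joint intervention fixes Wear = 4, Strain = 7, removing each variable's own equation.
Fatigue = 2·Strain - 3·Wear - 1  [with Strain=7, Wear=4]  = 1

1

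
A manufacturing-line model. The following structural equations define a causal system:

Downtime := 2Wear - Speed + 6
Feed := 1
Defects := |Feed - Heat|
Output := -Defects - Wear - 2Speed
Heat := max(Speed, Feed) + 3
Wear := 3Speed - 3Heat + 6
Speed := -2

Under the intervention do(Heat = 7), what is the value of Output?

The intervention breaks the incoming arrows to Heat: Heat := max(Speed, Feed) + 3 no longer applies, and Heat = 7.
Wear = 3Speed - 3Heat + 6  [with Speed=-2, Heat=7]  = -21
Defects = |Feed - Heat|  [with Feed=1, Heat=7]  = 6
Output = -Defects - Wear - 2Speed  [with Defects=6, Wear=-21, Speed=-2]  = 19

19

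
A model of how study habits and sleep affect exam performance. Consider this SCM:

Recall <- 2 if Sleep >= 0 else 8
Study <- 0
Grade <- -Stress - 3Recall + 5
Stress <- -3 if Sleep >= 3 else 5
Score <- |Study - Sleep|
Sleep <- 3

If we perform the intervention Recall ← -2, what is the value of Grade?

The intervention breaks the incoming arrows to Recall: Recall <- 2 if Sleep >= 0 else 8 no longer applies, and Recall = -2.
Stress = -3 if Sleep >= 3 else 5  [with Sleep=3]  = -3
Grade = -Stress - 3Recall + 5  [with Stress=-3, Recall=-2]  = 14

14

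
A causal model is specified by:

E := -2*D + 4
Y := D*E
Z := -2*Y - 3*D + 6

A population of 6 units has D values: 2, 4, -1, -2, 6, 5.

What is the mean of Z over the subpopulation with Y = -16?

E[Z|Y=-16] averages over only the 2 units with Y=-16 (D = 4, -2): Z = 26, 44, mean 35.

35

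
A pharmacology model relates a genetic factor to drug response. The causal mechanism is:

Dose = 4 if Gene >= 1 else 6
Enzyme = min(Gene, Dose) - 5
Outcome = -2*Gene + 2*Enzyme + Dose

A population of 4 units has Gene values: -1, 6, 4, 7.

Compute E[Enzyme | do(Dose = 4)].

Every unit gets Dose=4 under the intervention. Enzyme values become -6, -1, -1, -1; E[Enzyme|do(Dose=4)] = -2.25.

-2.25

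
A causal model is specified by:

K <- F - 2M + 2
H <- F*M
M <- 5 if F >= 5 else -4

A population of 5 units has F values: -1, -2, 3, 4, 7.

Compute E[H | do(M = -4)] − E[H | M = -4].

-4.8

The intervention sets M=-4 in all 5 units regardless of F. Recomputing H per unit gives 4, 8, -12, -16, -28; average -8.8.
Observing M=-4 restricts to units where M's equation naturally yields -4: F ∈ {-1, -2, 3, 4}. In that subpopulation H = 4, 8, -12, -16, mean -4.
Difference = -8.8 − (-4) = -4.8.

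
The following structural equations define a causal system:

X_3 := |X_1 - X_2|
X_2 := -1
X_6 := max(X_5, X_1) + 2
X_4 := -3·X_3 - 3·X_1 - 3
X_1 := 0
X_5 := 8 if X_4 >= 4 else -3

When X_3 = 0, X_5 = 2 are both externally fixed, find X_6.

Setting X_3 = 0, X_5 = 2 by intervention discards those variables' equations.
X_6 = max(X_5, X_1) + 2  [with X_5=2, X_1=0]  = 4

4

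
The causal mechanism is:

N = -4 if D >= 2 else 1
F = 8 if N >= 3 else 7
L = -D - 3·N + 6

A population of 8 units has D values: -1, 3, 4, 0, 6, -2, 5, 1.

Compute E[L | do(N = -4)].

16

Under do(N=-4), N's equation is replaced by N=-4 for every unit. Per-unit L: 19, 15, 14, 18, 12, 20, 13, 17. Mean = 16.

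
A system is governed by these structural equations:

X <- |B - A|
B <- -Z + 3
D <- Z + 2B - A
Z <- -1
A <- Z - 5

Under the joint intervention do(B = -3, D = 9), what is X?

3

Setting B = -3, D = 9 by intervention discards those variables' equations.
A = Z - 5  [with Z=-1]  = -6
X = |B - A|  [with B=-3, A=-6]  = 3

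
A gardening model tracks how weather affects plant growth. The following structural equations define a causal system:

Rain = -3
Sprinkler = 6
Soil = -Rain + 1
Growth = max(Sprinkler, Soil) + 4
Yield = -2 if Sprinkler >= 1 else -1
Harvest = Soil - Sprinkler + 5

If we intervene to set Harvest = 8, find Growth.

do(Harvest=8) replaces the equation Harvest = Soil - Sprinkler + 5 with the constant Harvest = 8.
No directed path runs from Harvest to Growth, so Growth keeps its natural value.
Soil = -Rain + 1  [with Rain=-3]  = 4
Growth = max(Sprinkler, Soil) + 4  [with Sprinkler=6, Soil=4]  = 10

10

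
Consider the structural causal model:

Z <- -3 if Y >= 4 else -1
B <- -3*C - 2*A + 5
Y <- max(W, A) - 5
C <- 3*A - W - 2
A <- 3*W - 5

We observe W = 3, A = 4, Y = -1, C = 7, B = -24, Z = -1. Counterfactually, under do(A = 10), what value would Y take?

The intervention breaks the incoming arrows to A: A <- 3*W - 5 no longer applies, and A = 10.
Y = max(W, A) - 5  [with W=3, A=10]  = 5

5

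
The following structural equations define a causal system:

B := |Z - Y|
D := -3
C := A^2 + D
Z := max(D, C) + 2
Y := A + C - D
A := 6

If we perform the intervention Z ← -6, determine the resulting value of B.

48

Under do(Z=-6), the mechanism Z := max(D, C) + 2 is discarded; Z is fixed at -6.
C = A^2 + D  [with A=6, D=-3]  = 33
Y = A + C - D  [with A=6, C=33, D=-3]  = 42
B = |Z - Y|  [with Z=-6, Y=42]  = 48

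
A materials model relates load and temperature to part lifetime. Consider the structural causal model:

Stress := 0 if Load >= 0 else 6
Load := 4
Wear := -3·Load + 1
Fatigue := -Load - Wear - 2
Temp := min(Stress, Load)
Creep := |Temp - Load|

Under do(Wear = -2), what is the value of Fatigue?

-4

The intervention breaks the incoming arrows to Wear: Wear := -3·Load + 1 no longer applies, and Wear = -2.
Fatigue = -Load - Wear - 2  [with Load=4, Wear=-2]  = -4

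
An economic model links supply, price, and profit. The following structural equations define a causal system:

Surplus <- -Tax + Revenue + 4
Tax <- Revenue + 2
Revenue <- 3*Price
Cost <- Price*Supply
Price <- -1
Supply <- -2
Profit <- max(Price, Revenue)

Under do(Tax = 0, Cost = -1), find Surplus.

The joint intervention fixes Tax = 0, Cost = -1, removing each variable's own equation.
Revenue = 3*Price  [with Price=-1]  = -3
Surplus = -Tax + Revenue + 4  [with Tax=0, Revenue=-3]  = 1

1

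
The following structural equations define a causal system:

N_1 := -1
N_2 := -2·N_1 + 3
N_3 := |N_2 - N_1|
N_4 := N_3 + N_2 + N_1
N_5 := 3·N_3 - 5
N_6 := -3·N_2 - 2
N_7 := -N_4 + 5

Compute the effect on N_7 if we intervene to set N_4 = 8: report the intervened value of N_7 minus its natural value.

2

The intervention breaks the incoming arrows to N_4: N_4 := N_3 + N_2 + N_1 no longer applies, and N_4 = 8.
N_7 = -N_4 + 5  [with N_4=8]  = -3
Without intervention: N_2 = -2·N_1 + 3  [with N_1=-1]  = 5; N_3 = |N_2 - N_1|  [with N_2=5, N_1=-1]  = 6; N_4 = N_3 + N_2 + N_1  [with N_3=6, N_2=5, N_1=-1]  = 10; N_7 = -N_4 + 5  [with N_4=10]  = -5.
Change = -3 − (-5) = 2.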